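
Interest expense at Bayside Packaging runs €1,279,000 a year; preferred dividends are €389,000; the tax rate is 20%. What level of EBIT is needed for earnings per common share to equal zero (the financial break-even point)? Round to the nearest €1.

Grossing the preferred dividend up to pre-tax terms: €389,000 / (1 − 0.20) = €486,250.00.
Financial break-even EBIT = interest + D_p ÷ (1 − t) = €1,279,000 + €486,250.00 = €1,765,250.00.

€1,765,250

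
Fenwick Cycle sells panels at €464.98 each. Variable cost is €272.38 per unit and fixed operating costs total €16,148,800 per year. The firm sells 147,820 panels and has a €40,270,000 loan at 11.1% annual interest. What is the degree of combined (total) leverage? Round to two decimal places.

3.63

Contribution at this volume is 147,820 × €192.60 = €28,470,132.00.
EBIT = €28,470,132.00 − €16,148,800 = €12,321,332.00. Interest = €4,469,970.00, so EBIT − I = €7,851,362.00.
DCL = contribution ÷ (EBIT − I) = €28,470,132.00 ÷ €7,851,362.00 = 3.6261.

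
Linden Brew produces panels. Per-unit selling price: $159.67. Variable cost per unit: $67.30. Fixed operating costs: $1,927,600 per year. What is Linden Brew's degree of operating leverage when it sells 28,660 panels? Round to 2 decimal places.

3.68

Contribution at this volume is 28,660 × $92.37 = $2,647,324.20.
Subtracting fixed costs: EBIT = $2,647,324.20 − $1,927,600 = $719,724.20.
So DOL = total CM / EBIT = $2,647,324.20 / $719,724.20 = 3.6782.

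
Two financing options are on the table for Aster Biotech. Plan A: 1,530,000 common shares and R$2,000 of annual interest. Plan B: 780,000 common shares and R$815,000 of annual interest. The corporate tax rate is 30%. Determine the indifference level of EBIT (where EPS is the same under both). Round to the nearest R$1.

At indifference, (EBIT − 2,000)(1 − t)/1,530,000 = (EBIT − 815,000)(1 − t)/780,000.
Cancelling (1 − t) and cross-multiplying: 780,000·(EBIT − 2,000) = 1,530,000·(EBIT − 815,000).
EBIT × (1,530,000 − 780,000) = 815,000 × 1,530,000 − 2,000 × 780,000 = 1,245,390,000,000, so EBIT = 1,245,390,000,000 ÷ 750,000 = 1,660,520.00.

R$1,660,520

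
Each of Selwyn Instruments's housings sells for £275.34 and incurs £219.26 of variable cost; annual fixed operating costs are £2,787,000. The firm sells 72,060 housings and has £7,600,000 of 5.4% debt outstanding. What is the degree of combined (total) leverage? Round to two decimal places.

4.79

Contribution at this volume is 72,060 × £56.08 = £4,041,124.80.
Subtracting fixed costs: EBIT = £4,041,124.80 − £2,787,000 = £1,254,124.80. Interest = £410,400.00.
DOL = £4,041,124.80 ÷ £1,254,124.80 = 3.2223; DFL = £1,254,124.80 ÷ £843,724.80 = 1.4864.
Combined leverage = 3.2223 × 1.4864 = 4.7896.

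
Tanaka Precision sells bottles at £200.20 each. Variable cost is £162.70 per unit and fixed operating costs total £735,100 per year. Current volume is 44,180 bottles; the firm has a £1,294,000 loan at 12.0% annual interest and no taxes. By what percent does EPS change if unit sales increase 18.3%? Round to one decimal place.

At 44,180 units, contribution = 44,180 × £37.50 = £1,656,750.00.
Subtracting fixed costs: EBIT = £1,656,750.00 − £735,100 = £921,650.00.
After interest of £155,280.00, pre-tax earnings = £766,370.00.
DCL = total CM / (EBIT − I) = £1,656,750.00 / £766,370.00 = 2.1618.
%ΔEPS = DCL × %ΔSales = 2.1618 × +18.3% = +39.6%.

+39.6%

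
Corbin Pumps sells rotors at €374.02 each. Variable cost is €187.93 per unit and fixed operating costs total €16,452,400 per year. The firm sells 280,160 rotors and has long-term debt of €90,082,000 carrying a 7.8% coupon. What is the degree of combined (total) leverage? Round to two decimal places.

1.82

At 280,160 units, contribution = 280,160 × €186.09 = €52,134,974.40.
EBIT = €52,134,974.40 − €16,452,400 = €35,682,574.40. Interest = €7,026,396.00.
DOL = €52,134,974.40 ÷ €35,682,574.40 = 1.4611; DFL = €35,682,574.40 ÷ €28,656,178.40 = 1.2452.
DCL = DOL × DFL = 1.4611 × 1.2452 = 1.8194.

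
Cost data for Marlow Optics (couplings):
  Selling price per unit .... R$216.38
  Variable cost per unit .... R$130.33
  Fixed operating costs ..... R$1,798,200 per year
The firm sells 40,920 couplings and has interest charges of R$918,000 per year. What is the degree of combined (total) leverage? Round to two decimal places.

Contribution at this volume is 40,920 × R$86.05 = R$3,521,166.00.
Operating income = contribution − fixed costs = R$3,521,166.00 − R$1,798,200 = R$1,722,966.00. Interest = R$918,000.00, so EBIT − I = R$804,966.00.
DCL = contribution ÷ (EBIT − I) = R$3,521,166.00 ÷ R$804,966.00 = 4.3743.

4.37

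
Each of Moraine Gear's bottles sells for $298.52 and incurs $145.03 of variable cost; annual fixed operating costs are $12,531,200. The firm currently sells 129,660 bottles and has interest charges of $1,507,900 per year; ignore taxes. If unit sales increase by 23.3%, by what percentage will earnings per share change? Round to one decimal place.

Contribution at this volume is 129,660 × $153.49 = $19,901,513.40.
Operating income = contribution − fixed costs = $19,901,513.40 − $12,531,200 = $7,370,313.40.
Interest = $1,507,900.00, so EBIT − I = $5,862,413.40.
Degree of combined leverage = contribution ÷ (EBIT − I) = $19,901,513.40 ÷ $5,862,413.40 = 3.3948.
%ΔEPS = DCL × %ΔSales = 3.3948 × +23.3% = +79.1%.

+79.1%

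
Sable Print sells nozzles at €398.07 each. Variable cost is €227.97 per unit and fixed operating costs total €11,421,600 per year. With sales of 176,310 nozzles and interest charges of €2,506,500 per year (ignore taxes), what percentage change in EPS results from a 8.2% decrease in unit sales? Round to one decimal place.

Contribution at this volume is 176,310 × €170.10 = €29,990,331.00.
EBIT = €29,990,331.00 − €11,421,600 = €18,568,731.00.
After interest of €2,506,500.00, pre-tax earnings = €16,062,231.00.
Degree of combined leverage = contribution ÷ (EBIT − I) = €29,990,331.00 ÷ €16,062,231.00 = 1.8671.
%ΔEPS = DCL × %ΔSales = 1.8671 × -8.2% = -15.3%.

-15.3%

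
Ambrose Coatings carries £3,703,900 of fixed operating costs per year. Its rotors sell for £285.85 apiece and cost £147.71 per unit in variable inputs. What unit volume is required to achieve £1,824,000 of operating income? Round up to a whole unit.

Contribution margin per unit = £285.85 − £147.71 = £138.14.
Units = (FC + target) / CM = (£3,703,900 + £1,824,000) / £138.14 = 40,016.65, so 40,017 rotors.

40,017 rotors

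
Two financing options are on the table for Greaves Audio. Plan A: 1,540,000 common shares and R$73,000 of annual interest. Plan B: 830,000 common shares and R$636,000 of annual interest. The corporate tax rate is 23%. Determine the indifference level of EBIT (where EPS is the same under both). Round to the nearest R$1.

At indifference, (EBIT − 73,000)(1 − t)/1,540,000 = (EBIT − 636,000)(1 − t)/830,000.
The (1 − t) factor cancels: (EBIT − 73,000) × 830,000 = (EBIT − 636,000) × 1,540,000.
EBIT × (1,540,000 − 830,000) = 636,000 × 1,540,000 − 73,000 × 830,000 = 918,850,000,000, so EBIT = 918,850,000,000 ÷ 710,000 = 1,294,154.93.

R$1,294,155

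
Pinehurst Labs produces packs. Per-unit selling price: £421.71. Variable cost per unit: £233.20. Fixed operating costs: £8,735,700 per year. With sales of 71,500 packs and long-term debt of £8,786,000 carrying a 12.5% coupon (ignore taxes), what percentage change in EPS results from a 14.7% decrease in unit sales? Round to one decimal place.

-54.4%

Contribution at this volume is 71,500 × £188.51 = £13,478,465.00.
EBIT = £13,478,465.00 − £8,735,700 = £4,742,765.00.
After interest of £1,098,250.00, pre-tax earnings = £3,644,515.00.
DCL = total CM / (EBIT − I) = £13,478,465.00 / £3,644,515.00 = 3.6983.
%ΔEPS = DCL × %ΔSales = 3.6983 × -14.7% = -54.4%.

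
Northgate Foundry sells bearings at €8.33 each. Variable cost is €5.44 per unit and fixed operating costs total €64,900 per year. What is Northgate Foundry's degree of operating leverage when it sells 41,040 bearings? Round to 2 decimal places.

2.21

Total contribution margin = 41,040 × €2.89 = €118,605.60.
Subtracting fixed costs: EBIT = €118,605.60 − €64,900 = €53,705.60.
Degree of operating leverage = €118,605.60 / €53,705.60 = 2.2084.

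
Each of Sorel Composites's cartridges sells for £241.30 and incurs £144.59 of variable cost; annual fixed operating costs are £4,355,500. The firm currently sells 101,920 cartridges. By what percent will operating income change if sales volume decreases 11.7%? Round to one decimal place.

-21.0%

Contribution at this volume is 101,920 × £96.71 = £9,856,683.20.
EBIT = £9,856,683.20 − £4,355,500 = £5,501,183.20.
So DOL = total CM / EBIT = £9,856,683.20 / £5,501,183.20 = 1.7917.
%ΔEBIT = DOL × %ΔSales = 1.7917 × -11.7% = -21.0%.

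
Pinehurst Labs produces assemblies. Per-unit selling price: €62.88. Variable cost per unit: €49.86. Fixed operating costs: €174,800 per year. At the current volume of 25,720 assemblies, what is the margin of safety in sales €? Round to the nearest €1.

€773,078

Each unit contributes €62.88 − €49.86 = €13.02. Break-even units = €174,800 ÷ €13.02 = 13,425.50; break-even revenue = 13,425.50 × €62.88 = €844,195.39.
Current sales = 25,720 × €62.88 = €1,617,273.60.
Margin of safety = €1,617,273.60 − €844,195.39 = €773,078.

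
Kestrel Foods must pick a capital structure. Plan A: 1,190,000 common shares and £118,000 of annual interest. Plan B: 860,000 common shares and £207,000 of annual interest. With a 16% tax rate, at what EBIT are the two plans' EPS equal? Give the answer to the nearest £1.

£438,939

At indifference, (EBIT − 118,000)(1 − t)/1,190,000 = (EBIT − 207,000)(1 − t)/860,000.
The (1 − t) factor cancels: (EBIT − 118,000) × 860,000 = (EBIT − 207,000) × 1,190,000.
Solving, EBIT = (207,000·1,190,000 − 118,000·860,000) / (1,190,000 − 860,000) = 144,850,000,000 / 330,000 = 438,939.39.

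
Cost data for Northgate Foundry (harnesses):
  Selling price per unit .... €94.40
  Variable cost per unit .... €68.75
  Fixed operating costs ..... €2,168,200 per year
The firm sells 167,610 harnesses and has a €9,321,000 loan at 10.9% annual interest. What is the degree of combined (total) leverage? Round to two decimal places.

At 167,610 units, contribution = 167,610 × €25.65 = €4,299,196.50.
EBIT = €4,299,196.50 − €2,168,200 = €2,130,996.50. Interest = €1,015,989.00.
DOL = €4,299,196.50 ÷ €2,130,996.50 = 2.0175; DFL = €2,130,996.50 ÷ €1,115,007.50 = 1.9112.
DCL = DOL × DFL = 2.0175 × 1.9112 = 3.8558.

3.86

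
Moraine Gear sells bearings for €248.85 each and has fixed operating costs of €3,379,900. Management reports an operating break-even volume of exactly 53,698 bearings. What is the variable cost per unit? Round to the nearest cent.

€185.91

At break-even, FC = Q × (P − VC), so P − VC = €3,379,900 ÷ 53,698 = €62.9428.
Hence VC = price − CM = €248.85 − €62.9428 = €185.91.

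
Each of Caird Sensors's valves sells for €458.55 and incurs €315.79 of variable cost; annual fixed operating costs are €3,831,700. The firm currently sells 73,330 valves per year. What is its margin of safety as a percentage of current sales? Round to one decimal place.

63.4%

Each unit contributes €458.55 − €315.79 = €142.76. Break-even units = €3,831,700 ÷ €142.76 = 26,840.15; break-even revenue = 26,840.15 × €458.55 = €12,307,551.38.
Current sales = 73,330 × €458.55 = €33,625,471.50.
Margin of safety = (€33,625,471.50 − €12,307,551.38) ÷ €33,625,471.50 = 63.4%.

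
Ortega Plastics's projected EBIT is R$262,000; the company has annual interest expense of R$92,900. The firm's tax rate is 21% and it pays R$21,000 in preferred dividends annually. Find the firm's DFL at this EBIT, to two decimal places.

Interest = R$92,900.00.
Pre-tax preferred-dividend burden = R$21,000 ÷ (1 − 0.21) = R$26,582.28.
DFL = EBIT ÷ [EBIT − I − D_p/(1−t)] = R$262,000 ÷ [R$262,000 − R$92,900.00 − R$26,582.28] = R$262,000 ÷ R$142,517.72 = 1.8384.

1.84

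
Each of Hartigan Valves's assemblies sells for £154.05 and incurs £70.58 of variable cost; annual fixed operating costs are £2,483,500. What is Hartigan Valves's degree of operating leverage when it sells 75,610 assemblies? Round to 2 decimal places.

Contribution at this volume is 75,610 × £83.47 = £6,311,166.70.
EBIT = £6,311,166.70 − £2,483,500 = £3,827,666.70.
Degree of operating leverage = £6,311,166.70 / £3,827,666.70 = 1.6488.

1.65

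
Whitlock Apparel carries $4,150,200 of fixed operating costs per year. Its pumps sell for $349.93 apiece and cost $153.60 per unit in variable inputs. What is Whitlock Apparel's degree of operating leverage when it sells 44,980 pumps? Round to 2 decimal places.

1.89

Total contribution margin = 44,980 × $196.33 = $8,830,923.40.
EBIT = $8,830,923.40 − $4,150,200 = $4,680,723.40.
Degree of operating leverage = $8,830,923.40 / $4,680,723.40 = 1.8867.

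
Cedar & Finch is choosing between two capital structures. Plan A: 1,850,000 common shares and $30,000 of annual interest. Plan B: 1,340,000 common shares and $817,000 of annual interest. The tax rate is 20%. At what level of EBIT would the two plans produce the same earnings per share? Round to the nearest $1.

Set EPS_A = EPS_B: (EBIT − $30,000)(1 − 0.20) ÷ 1,850,000 = (EBIT − $817,000)(1 − 0.20) ÷ 1,340,000.
Cancelling (1 − t) and cross-multiplying: 1,340,000·(EBIT − 30,000) = 1,850,000·(EBIT − 817,000).
EBIT × (1,850,000 − 1,340,000) = 817,000 × 1,850,000 − 30,000 × 1,340,000 = 1,471,250,000,000, so EBIT = 1,471,250,000,000 ÷ 510,000 = 2,884,803.92.

$2,884,804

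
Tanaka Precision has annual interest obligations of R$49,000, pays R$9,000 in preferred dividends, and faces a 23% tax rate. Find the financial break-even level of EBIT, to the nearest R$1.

Grossing the preferred dividend up to pre-tax terms: R$9,000 / (1 − 0.23) = R$11,688.31.
EPS = 0 when EBIT covers interest plus the pre-tax preferred burden: R$49,000 + R$11,688.31 = R$60,688.31.

R$60,688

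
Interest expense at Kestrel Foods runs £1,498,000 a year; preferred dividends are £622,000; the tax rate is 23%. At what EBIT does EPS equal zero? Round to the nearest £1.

£2,305,792

Grossing the preferred dividend up to pre-tax terms: £622,000 / (1 − 0.23) = £807,792.21.
Financial break-even EBIT = interest + D_p ÷ (1 − t) = £1,498,000 + £807,792.21 = £2,305,792.21.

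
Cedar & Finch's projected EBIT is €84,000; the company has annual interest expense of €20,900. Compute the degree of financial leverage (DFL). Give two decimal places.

Annual interest charges come to €20,900.00.
Degree of financial leverage = EBIT / (EBIT − interest) = €84,000 / €63,100.00 = 1.3312.

1.33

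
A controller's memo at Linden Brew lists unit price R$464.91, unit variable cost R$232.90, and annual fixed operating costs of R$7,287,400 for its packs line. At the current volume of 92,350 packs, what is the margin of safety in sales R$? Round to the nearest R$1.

Each unit contributes R$464.91 − R$232.90 = R$232.01. Break-even units = R$7,287,400 ÷ R$232.01 = 31,409.85; break-even revenue = 31,409.85 × R$464.91 = R$14,602,754.77.
Actual sales revenue = 92,350 × R$464.91 = R$42,934,438.50.
Margin of safety = R$42,934,438.50 − R$14,602,754.77 = R$28,331,684.

R$28,331,684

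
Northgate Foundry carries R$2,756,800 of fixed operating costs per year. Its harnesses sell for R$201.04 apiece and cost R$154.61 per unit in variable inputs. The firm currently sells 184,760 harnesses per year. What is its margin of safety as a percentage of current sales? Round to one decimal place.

Contribution margin per unit = R$201.04 − R$154.61 = R$46.43. Break-even units = R$2,756,800 ÷ R$46.43 = 59,375.40; break-even revenue = 59,375.40 × R$201.04 = R$11,936,831.19.
Current sales = 184,760 × R$201.04 = R$37,144,150.40.
Margin of safety = (R$37,144,150.40 − R$11,936,831.19) ÷ R$37,144,150.40 = 67.9%.

67.9%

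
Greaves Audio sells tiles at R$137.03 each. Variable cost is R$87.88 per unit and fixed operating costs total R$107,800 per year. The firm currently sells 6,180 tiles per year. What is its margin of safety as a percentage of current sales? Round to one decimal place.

64.5%

Unit CM = price − variable cost = R$137.03 − R$87.88 = R$49.15. Break-even units = R$107,800 ÷ R$49.15 = 2,193.29; break-even revenue = 2,193.29 × R$137.03 = R$300,545.96.
Current sales = 6,180 × R$137.03 = R$846,845.40.
Margin of safety = (R$846,845.40 − R$300,545.96) ÷ R$846,845.40 = 64.5%.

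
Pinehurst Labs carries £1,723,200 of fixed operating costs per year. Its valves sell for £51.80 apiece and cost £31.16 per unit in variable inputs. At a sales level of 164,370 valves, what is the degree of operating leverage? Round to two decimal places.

Total contribution margin = 164,370 × £20.64 = £3,392,596.80.
Subtracting fixed costs: EBIT = £3,392,596.80 − £1,723,200 = £1,669,396.80.
DOL = contribution ÷ EBIT = £3,392,596.80 ÷ £1,669,396.80 = 2.0322.

2.03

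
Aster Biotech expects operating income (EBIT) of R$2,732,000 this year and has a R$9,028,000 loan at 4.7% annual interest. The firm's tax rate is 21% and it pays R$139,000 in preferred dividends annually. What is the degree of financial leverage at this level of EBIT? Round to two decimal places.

1.28

Annual interest charges come to R$424,316.00.
Pre-tax preferred-dividend burden = R$139,000 ÷ (1 − 0.21) = R$175,949.37.
DFL = EBIT ÷ [EBIT − I − D_p/(1−t)] = R$2,732,000 ÷ [R$2,732,000 − R$424,316.00 − R$175,949.37] = R$2,732,000 ÷ R$2,131,734.63 = 1.2816.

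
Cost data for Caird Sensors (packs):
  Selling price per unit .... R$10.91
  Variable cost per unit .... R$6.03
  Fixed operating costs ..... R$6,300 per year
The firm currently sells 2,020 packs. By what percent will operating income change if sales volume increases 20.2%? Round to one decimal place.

At 2,020 units, contribution = 2,020 × R$4.88 = R$9,857.60.
Operating income = contribution − fixed costs = R$9,857.60 − R$6,300 = R$3,557.60.
Degree of operating leverage = R$9,857.60 / R$3,557.60 = 2.7709.
%ΔEBIT = DOL × %ΔSales = 2.7709 × +20.2% = +56.0%.

+56.0%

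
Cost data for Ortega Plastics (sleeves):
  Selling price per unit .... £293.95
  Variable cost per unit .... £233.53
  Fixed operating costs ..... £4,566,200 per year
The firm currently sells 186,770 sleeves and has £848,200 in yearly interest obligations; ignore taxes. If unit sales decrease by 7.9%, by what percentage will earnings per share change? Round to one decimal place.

-15.2%

Total contribution margin = 186,770 × £60.42 = £11,284,643.40.
EBIT = £11,284,643.40 − £4,566,200 = £6,718,443.40.
After interest of £848,200.00, pre-tax earnings = £5,870,243.40.
Degree of combined leverage = contribution ÷ (EBIT − I) = £11,284,643.40 ÷ £5,870,243.40 = 1.9223.
%ΔEPS = DCL × %ΔSales = 1.9223 × -7.9% = -15.2%.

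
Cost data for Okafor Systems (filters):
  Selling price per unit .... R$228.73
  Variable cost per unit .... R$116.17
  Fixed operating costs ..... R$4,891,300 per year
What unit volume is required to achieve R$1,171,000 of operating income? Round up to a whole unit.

Contribution margin per unit = R$228.73 − R$116.17 = R$112.56.
Need Q such that Q × R$112.56 − R$4,891,300 = R$1,171,000, i.e. Q = R$6,062,300 / R$112.56 = 53,858.39 → 53,859.

53,859 filters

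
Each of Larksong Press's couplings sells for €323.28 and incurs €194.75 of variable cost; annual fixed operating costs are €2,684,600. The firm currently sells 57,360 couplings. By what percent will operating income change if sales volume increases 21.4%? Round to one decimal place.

+33.7%

Contribution at this volume is 57,360 × €128.53 = €7,372,480.80.
EBIT = €7,372,480.80 − €2,684,600 = €4,687,880.80.
DOL = contribution ÷ EBIT = €7,372,480.80 ÷ €4,687,880.80 = 1.5727.
%ΔEBIT = DOL × %ΔSales = 1.5727 × +21.4% = +33.7%.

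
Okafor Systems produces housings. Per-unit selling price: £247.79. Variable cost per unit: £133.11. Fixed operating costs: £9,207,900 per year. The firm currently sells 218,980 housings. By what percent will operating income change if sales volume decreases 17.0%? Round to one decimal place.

-26.8%

At 218,980 units, contribution = 218,980 × £114.68 = £25,112,626.40.
Operating income = contribution − fixed costs = £25,112,626.40 − £9,207,900 = £15,904,726.40.
Degree of operating leverage = £25,112,626.40 / £15,904,726.40 = 1.5789.
So EBIT moves 1.5789 × (-17.0%) = -26.8%.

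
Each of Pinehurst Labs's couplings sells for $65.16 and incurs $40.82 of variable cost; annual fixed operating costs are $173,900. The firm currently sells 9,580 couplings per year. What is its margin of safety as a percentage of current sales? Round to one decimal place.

Unit CM = price − variable cost = $65.16 − $40.82 = $24.34. Break-even units = $173,900 ÷ $24.34 = 7,144.62; break-even revenue = 7,144.62 × $65.16 = $465,543.30.
Current sales = 9,580 × $65.16 = $624,232.80.
Margin of safety = ($624,232.80 − $465,543.30) ÷ $624,232.80 = 25.4%.

25.4%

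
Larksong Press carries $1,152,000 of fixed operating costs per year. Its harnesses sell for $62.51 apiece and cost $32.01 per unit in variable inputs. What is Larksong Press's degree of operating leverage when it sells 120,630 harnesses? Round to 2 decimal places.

Contribution at this volume is 120,630 × $30.50 = $3,679,215.00.
Operating income = contribution − fixed costs = $3,679,215.00 − $1,152,000 = $2,527,215.00.
So DOL = total CM / EBIT = $3,679,215.00 / $2,527,215.00 = 1.4558.

1.46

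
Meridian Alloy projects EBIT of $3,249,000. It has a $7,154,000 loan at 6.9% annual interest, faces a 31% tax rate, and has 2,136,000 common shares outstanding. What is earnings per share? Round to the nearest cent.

$0.89

Interest = $493,626.00, so EBT = $3,249,000 − $493,626.00 = $2,755,374.00.
Net income = $2,755,374.00 × (1 − 0.31) = $1,901,208.06.
Per share: $1,901,208.06 / 2,136,000 shares = $0.89.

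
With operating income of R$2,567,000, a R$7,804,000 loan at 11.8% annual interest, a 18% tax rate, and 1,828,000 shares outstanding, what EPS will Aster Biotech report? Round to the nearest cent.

Interest = R$920,872.00, so EBT = R$2,567,000 − R$920,872.00 = R$1,646,128.00.
After tax at 18%: net income = R$1,646,128.00 × 0.82 = R$1,349,824.96.
EPS = R$1,349,824.96 ÷ 1,828,000 = R$0.74.

R$0.74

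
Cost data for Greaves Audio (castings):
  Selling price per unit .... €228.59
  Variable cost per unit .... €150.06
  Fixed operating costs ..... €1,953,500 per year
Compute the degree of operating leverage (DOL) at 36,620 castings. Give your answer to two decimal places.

Contribution at this volume is 36,620 × €78.53 = €2,875,768.60.
EBIT = €2,875,768.60 − €1,953,500 = €922,268.60.
So DOL = total CM / EBIT = €2,875,768.60 / €922,268.60 = 3.1181.

3.12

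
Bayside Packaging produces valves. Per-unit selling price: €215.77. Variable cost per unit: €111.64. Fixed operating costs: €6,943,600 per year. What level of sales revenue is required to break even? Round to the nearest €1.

€14,387,982

Contribution margin per unit = €215.77 − €111.64 = €104.13, a CM ratio of €104.13 ÷ €215.77 = 0.4826.
Break-even sales = FC ÷ CM ratio = €6,943,600 × €215.77 / €104.13 = €14,387,982.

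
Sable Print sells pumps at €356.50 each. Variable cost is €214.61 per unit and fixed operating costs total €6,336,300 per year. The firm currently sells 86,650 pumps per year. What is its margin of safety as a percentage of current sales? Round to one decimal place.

Unit CM = price − variable cost = €356.50 − €214.61 = €141.89. Break-even units = €6,336,300 ÷ €141.89 = 44,656.42; break-even revenue = 44,656.42 × €356.50 = €15,920,015.15.
Current sales = 86,650 × €356.50 = €30,890,725.00.
Margin of safety = (€30,890,725.00 − €15,920,015.15) ÷ €30,890,725.00 = 48.5%.

48.5%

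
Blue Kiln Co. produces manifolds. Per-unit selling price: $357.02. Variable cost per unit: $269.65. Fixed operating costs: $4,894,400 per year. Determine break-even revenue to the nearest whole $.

Contribution margin per unit = $357.02 − $269.65 = $87.37, a CM ratio of $87.37 ÷ $357.02 = 0.2447.
Break-even revenue = fixed costs × price ÷ CM = $4,894,400 × $357.02 ÷ $87.37 = $19,999,985.

$19,999,985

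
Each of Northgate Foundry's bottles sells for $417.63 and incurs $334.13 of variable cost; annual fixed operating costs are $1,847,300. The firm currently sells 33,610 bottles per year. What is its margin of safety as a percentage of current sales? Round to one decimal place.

Contribution margin per unit = $417.63 − $334.13 = $83.50. Break-even units = $1,847,300 ÷ $83.50 = 22,123.35; break-even revenue = 22,123.35 × $417.63 = $9,239,376.04.
Actual sales revenue = 33,610 × $417.63 = $14,036,544.30.
Margin of safety = ($14,036,544.30 − $9,239,376.04) ÷ $14,036,544.30 = 34.2%.

34.2%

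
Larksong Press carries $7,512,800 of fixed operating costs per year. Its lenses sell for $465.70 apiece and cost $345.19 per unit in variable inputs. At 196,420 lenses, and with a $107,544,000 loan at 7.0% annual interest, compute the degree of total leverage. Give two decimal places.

At 196,420 units, contribution = 196,420 × $120.51 = $23,670,574.20.
EBIT = $23,670,574.20 − $7,512,800 = $16,157,774.20. Interest = $7,528,080.00.
DOL = $23,670,574.20 ÷ $16,157,774.20 = 1.4650; DFL = $16,157,774.20 ÷ $8,629,694.20 = 1.8723.
DCL = DOL × DFL = 1.4650 × 1.8723 = 2.7429.

2.74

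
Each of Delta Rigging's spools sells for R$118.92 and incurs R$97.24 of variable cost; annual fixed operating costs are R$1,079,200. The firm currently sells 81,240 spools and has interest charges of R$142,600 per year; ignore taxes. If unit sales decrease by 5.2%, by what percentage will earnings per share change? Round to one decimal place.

-17.0%

At 81,240 units, contribution = 81,240 × R$21.68 = R$1,761,283.20.
Operating income = contribution − fixed costs = R$1,761,283.20 − R$1,079,200 = R$682,083.20.
After interest of R$142,600.00, pre-tax earnings = R$539,483.20.
DCL = total CM / (EBIT − I) = R$1,761,283.20 / R$539,483.20 = 3.2648.
EPS therefore changes by 3.2648 × (-5.2%) = -17.0%.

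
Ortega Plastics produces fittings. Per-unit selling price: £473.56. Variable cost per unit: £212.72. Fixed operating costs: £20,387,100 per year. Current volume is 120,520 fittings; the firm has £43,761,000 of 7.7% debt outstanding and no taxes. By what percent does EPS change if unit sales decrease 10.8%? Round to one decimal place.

Contribution at this volume is 120,520 × £260.84 = £31,436,436.80.
Operating income = contribution − fixed costs = £31,436,436.80 − £20,387,100 = £11,049,336.80.
Interest = £3,369,597.00, so EBIT − I = £7,679,739.80.
DCL = total CM / (EBIT − I) = £31,436,436.80 / £7,679,739.80 = 4.0934.
%ΔEPS = DCL × %ΔSales = 4.0934 × -10.8% = -44.2%.

-44.2%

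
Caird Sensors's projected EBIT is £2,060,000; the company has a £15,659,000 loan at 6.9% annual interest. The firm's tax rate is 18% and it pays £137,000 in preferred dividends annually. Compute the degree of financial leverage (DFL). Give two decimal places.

2.54

Annual interest charges come to £1,080,471.00.
Pre-tax preferred-dividend burden = £137,000 ÷ (1 − 0.18) = £167,073.17.
DFL = EBIT ÷ [EBIT − I − D_p/(1−t)] = £2,060,000 ÷ [£2,060,000 − £1,080,471.00 − £167,073.17] = £2,060,000 ÷ £812,455.83 = 2.5355.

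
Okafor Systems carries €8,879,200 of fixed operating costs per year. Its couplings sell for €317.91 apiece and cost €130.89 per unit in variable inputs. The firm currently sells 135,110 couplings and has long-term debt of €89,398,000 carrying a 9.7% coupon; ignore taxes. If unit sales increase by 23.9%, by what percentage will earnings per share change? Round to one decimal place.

At 135,110 units, contribution = 135,110 × €187.02 = €25,268,272.20.
Operating income = contribution − fixed costs = €25,268,272.20 − €8,879,200 = €16,389,072.20.
Interest = €8,671,606.00, so EBIT − I = €7,717,466.20.
Degree of combined leverage = contribution ÷ (EBIT − I) = €25,268,272.20 ÷ €7,717,466.20 = 3.2742.
EPS therefore changes by 3.2742 × (+23.9%) = +78.3%.

+78.3%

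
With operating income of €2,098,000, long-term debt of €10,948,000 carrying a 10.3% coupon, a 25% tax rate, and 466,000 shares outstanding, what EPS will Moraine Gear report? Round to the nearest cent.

€1.56

Interest = €1,127,644.00, so EBT = €2,098,000 − €1,127,644.00 = €970,356.00.
Net income = €970,356.00 × (1 − 0.25) = €727,767.00.
EPS = €727,767.00 ÷ 466,000 = €1.56.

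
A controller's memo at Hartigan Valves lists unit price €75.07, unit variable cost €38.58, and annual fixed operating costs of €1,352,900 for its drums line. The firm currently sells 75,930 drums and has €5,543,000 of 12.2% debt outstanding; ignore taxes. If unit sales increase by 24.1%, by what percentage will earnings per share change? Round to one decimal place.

+90.0%

Total contribution margin = 75,930 × €36.49 = €2,770,685.70.
Subtracting fixed costs: EBIT = €2,770,685.70 − €1,352,900 = €1,417,785.70.
Interest = €676,246.00, so EBIT − I = €741,539.70.
DCL = total CM / (EBIT − I) = €2,770,685.70 / €741,539.70 = 3.7364.
EPS therefore changes by 3.7364 × (+24.1%) = +90.0%.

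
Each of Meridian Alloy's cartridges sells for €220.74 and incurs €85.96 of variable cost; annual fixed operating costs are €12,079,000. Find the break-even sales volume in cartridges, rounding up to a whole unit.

Each unit contributes €220.74 − €85.96 = €134.78.
Break-even volume = fixed costs ÷ CM per unit = €12,079,000 ÷ €134.78 = 89,620.12, so 89,621 cartridges.

89,621 cartridges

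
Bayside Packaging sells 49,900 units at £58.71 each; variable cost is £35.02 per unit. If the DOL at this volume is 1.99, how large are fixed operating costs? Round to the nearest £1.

£588,095

Contribution at this volume is 49,900 × £23.69 = £1,182,131.00.
Since DOL = CM ÷ EBIT, EBIT = £1,182,131.00 ÷ 1.99 = £594,035.68.
Fixed costs = CM − EBIT = £1,182,131.00 − £594,035.68 = £588,095.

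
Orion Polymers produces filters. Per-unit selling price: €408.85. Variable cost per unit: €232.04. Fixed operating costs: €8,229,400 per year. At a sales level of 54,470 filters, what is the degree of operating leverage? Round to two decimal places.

6.87

At 54,470 units, contribution = 54,470 × €176.81 = €9,630,840.70.
Subtracting fixed costs: EBIT = €9,630,840.70 − €8,229,400 = €1,401,440.70.
So DOL = total CM / EBIT = €9,630,840.70 / €1,401,440.70 = 6.8721.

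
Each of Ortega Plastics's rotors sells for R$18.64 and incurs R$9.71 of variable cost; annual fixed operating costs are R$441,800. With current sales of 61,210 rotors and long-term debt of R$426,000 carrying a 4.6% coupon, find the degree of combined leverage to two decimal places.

6.41

At 61,210 units, contribution = 61,210 × R$8.93 = R$546,605.30.
EBIT = R$546,605.30 − R$441,800 = R$104,805.30. Interest = R$19,596.00.
DOL = R$546,605.30 ÷ R$104,805.30 = 5.2154; DFL = R$104,805.30 ÷ R$85,209.30 = 1.2300.
Combined leverage = 5.2154 × 1.2300 = 6.4149.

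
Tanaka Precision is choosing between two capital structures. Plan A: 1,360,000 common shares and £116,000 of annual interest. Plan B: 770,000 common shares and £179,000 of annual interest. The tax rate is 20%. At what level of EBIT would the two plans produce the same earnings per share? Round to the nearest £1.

£261,220

At indifference, (EBIT − 116,000)(1 − t)/1,360,000 = (EBIT − 179,000)(1 − t)/770,000.
The (1 − t) factor cancels: (EBIT − 116,000) × 770,000 = (EBIT − 179,000) × 1,360,000.
Solving, EBIT = (179,000·1,360,000 − 116,000·770,000) / (1,360,000 − 770,000) = 154,120,000,000 / 590,000 = 261,220.34.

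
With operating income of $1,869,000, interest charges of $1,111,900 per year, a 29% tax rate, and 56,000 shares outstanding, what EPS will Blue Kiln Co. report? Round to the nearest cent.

$9.60

Pre-tax income = $1,869,000 − $1,111,900.00 = $757,100.00.
Net income = $757,100.00 × (1 − 0.29) = $537,541.00.
EPS = $537,541.00 ÷ 56,000 = $9.60.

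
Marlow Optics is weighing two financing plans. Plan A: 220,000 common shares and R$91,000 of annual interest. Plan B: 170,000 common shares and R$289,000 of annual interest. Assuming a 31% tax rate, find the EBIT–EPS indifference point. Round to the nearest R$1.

R$962,200

Set EPS_A = EPS_B: (EBIT − R$91,000)(1 − 0.31) ÷ 220,000 = (EBIT − R$289,000)(1 − 0.31) ÷ 170,000.
Cancelling (1 − t) and cross-multiplying: 170,000·(EBIT − 91,000) = 220,000·(EBIT − 289,000).
EBIT × (220,000 − 170,000) = 289,000 × 220,000 − 91,000 × 170,000 = 48,110,000,000, so EBIT = 48,110,000,000 ÷ 50,000 = 962,200.00.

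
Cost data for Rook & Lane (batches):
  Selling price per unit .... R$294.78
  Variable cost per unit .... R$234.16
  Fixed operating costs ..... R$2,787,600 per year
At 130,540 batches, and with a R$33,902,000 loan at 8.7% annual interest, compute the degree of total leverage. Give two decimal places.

3.64

At 130,540 units, contribution = 130,540 × R$60.62 = R$7,913,334.80.
Operating income = contribution − fixed costs = R$7,913,334.80 − R$2,787,600 = R$5,125,734.80. Interest = R$2,949,474.00, so EBIT − I = R$2,176,260.80.
Degree of total leverage = total CM / (EBIT − interest) = R$7,913,334.80 / R$2,176,260.80 = 3.6362.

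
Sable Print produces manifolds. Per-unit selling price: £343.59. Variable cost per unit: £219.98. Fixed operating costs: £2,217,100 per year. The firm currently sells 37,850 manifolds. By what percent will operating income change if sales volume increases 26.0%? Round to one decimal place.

Total contribution margin = 37,850 × £123.61 = £4,678,638.50.
Operating income = contribution − fixed costs = £4,678,638.50 − £2,217,100 = £2,461,538.50.
Degree of operating leverage = £4,678,638.50 / £2,461,538.50 = 1.9007.
%ΔEBIT = DOL × %ΔSales = 1.9007 × +26.0% = +49.4%.

+49.4%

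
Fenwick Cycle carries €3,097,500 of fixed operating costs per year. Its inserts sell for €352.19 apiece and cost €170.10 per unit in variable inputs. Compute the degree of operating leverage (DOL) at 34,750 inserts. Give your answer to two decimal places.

At 34,750 units, contribution = 34,750 × €182.09 = €6,327,627.50.
Subtracting fixed costs: EBIT = €6,327,627.50 − €3,097,500 = €3,230,127.50.
DOL = contribution ÷ EBIT = €6,327,627.50 ÷ €3,230,127.50 = 1.9589.

1.96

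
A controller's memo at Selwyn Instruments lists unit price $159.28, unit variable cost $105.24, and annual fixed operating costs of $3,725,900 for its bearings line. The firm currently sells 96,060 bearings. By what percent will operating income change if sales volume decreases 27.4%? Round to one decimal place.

-97.1%

At 96,060 units, contribution = 96,060 × $54.04 = $5,191,082.40.
Subtracting fixed costs: EBIT = $5,191,082.40 − $3,725,900 = $1,465,182.40.
So DOL = total CM / EBIT = $5,191,082.40 / $1,465,182.40 = 3.5430.
So EBIT moves 3.5430 × (-27.4%) = -97.1%.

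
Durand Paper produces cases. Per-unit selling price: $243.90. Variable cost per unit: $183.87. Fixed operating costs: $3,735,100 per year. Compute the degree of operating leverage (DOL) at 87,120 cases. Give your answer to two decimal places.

At 87,120 units, contribution = 87,120 × $60.03 = $5,229,813.60.
Subtracting fixed costs: EBIT = $5,229,813.60 − $3,735,100 = $1,494,713.60.
So DOL = total CM / EBIT = $5,229,813.60 / $1,494,713.60 = 3.4989.

3.50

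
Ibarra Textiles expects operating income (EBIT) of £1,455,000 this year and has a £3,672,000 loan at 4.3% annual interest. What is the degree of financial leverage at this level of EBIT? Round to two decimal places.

Annual interest charges come to £157,896.00.
Degree of financial leverage = EBIT / (EBIT − interest) = £1,455,000 / £1,297,104.00 = 1.1217.

1.12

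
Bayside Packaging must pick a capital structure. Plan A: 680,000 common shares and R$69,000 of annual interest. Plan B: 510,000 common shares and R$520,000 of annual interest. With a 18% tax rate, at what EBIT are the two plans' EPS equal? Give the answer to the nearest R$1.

R$1,873,000

Set EPS_A = EPS_B: (EBIT − R$69,000)(1 − 0.18) ÷ 680,000 = (EBIT − R$520,000)(1 − 0.18) ÷ 510,000.
The (1 − t) factor cancels: (EBIT − 69,000) × 510,000 = (EBIT − 520,000) × 680,000.
Solving, EBIT = (520,000·680,000 − 69,000·510,000) / (680,000 − 510,000) = 318,410,000,000 / 170,000 = 1,873,000.00.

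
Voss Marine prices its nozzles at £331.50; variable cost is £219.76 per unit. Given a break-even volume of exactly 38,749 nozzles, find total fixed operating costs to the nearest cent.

£4,329,813.26

Each unit contributes £331.50 − £219.76 = £111.74.
Since BE = FC / CM, FC = 38,749 × £111.74 = £4,329,813.26.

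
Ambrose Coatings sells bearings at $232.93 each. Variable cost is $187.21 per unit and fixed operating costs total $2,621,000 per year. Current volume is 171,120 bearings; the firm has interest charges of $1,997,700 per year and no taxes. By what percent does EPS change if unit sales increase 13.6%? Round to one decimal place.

+33.2%

Total contribution margin = 171,120 × $45.72 = $7,823,606.40.
EBIT = $7,823,606.40 − $2,621,000 = $5,202,606.40.
After interest of $1,997,700.00, pre-tax earnings = $3,204,906.40.
DCL = total CM / (EBIT − I) = $7,823,606.40 / $3,204,906.40 = 2.4411.
%ΔEPS = DCL × %ΔSales = 2.4411 × +13.6% = +33.2%.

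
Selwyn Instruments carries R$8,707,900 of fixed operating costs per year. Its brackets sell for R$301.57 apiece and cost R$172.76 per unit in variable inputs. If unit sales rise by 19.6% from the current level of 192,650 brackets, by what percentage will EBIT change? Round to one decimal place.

Contribution at this volume is 192,650 × R$128.81 = R$24,815,246.50.
Subtracting fixed costs: EBIT = R$24,815,246.50 − R$8,707,900 = R$16,107,346.50.
DOL = contribution ÷ EBIT = R$24,815,246.50 ÷ R$16,107,346.50 = 1.5406.
So EBIT moves 1.5406 × (+19.6%) = +30.2%.

+30.2%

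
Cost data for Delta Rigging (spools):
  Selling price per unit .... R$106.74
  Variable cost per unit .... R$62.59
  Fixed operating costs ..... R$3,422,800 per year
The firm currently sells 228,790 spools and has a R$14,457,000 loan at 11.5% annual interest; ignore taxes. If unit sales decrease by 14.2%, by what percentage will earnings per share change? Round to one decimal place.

Total contribution margin = 228,790 × R$44.15 = R$10,101,078.50.
Operating income = contribution − fixed costs = R$10,101,078.50 − R$3,422,800 = R$6,678,278.50.
Interest = R$1,662,555.00, so EBIT − I = R$5,015,723.50.
DCL = total CM / (EBIT − I) = R$10,101,078.50 / R$5,015,723.50 = 2.0139.
EPS therefore changes by 2.0139 × (-14.2%) = -28.6%.

-28.6%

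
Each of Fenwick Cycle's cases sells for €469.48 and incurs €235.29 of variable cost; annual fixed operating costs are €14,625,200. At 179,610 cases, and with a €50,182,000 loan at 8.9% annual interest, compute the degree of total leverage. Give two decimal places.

1.83

At 179,610 units, contribution = 179,610 × €234.19 = €42,062,865.90.
EBIT = €42,062,865.90 − €14,625,200 = €27,437,665.90. Interest = €4,466,198.00, so EBIT − I = €22,971,467.90.
Degree of total leverage = total CM / (EBIT − interest) = €42,062,865.90 / €22,971,467.90 = 1.8311.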